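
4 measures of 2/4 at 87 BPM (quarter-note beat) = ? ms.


Quarter-note beat duration = 60000 / 87 ms
Beats per measure (2/4) = 2
One measure = 2 × 60000 / 87 = 120000 / 87 ms
4 measures = 4 × 120000 / 87 = 480000 / 87
= 5517.2 ms


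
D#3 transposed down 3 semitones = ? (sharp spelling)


Solution.
D#3: chromatic position 3 in octave 3 → absolute = 3×12 + 3 = 39
Transpose down 3: 39 - 3 = 36
36 = 3×12 + 0 → C in octave 3
Result = C3


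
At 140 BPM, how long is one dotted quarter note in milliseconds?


One quarter-note beat = 60000 / BPM = 60000 / 140 ms
Dotted quarter note = 3/2 × quarter note
Duration = 3/2 × 60000 / 140 = 90000 / 140
= 642.9 ms


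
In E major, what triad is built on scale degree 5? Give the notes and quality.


Solution.
E major scale: E F# G# A B C# D#
Diatonic triad on degree 5 stacks scale notes 5, 7, 2: B D# F#
B→D# = 4 semitones; B→F# = 7 semitones → major triad
= B D# F# (major)


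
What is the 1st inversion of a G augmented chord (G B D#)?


Root position: G B D#
1st inversion: move root up an octave
Bass note: B
Notes (bottom to top) = B D# G


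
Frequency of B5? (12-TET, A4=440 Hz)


Let's work it out.
f = 440 × 2^(n/12) where n = semitones from A4
B5: 14 semitones from A4
f = 440 × 2^(14/12)
f = 987.77 Hz


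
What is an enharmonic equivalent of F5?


Solution.
Enharmonic notes sound the same pitch but are spelled with different letter names
F and Gbb name the same pitch class
= Gbb5


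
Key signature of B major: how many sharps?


Step by step:
Sharp major keys follow the circle of fifths: C(0), G(1), D(2), A(3), E(4), B(5), F#(6), C#(7)
B major has 5 sharps
Order of sharps: F# C# G# D# A# E# B# → first 5: F#, C#, G#, D#, A#
= 5 sharps


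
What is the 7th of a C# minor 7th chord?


Reasoning:
Minor 7th chord = root + minor 3rd + perfect 5th + minor 7th
Seventh chords stack in thirds, so the letter names are C-E-G-B
Root: C#
Minor 3rd above C#: E
Perfect 5th above C#: G#
Minor 7th above C#: B
The 7th = B


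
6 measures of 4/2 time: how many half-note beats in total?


Solution.
Time signature 4/2: the bottom number 2 means the half note gets one count
The top number 4 means 4 half-note beats per measure
Total = 4 × 6 measures
= 24 half-note beats


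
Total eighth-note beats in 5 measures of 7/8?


Step by step:
Time signature 7/8: the bottom number 8 means the eighth note gets one count
The top number 7 means 7 eighth-note beats per measure
Total = 7 × 5 measures
= 35 eighth-note beats


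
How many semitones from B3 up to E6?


Absolute semitone position = octave×12 + chromatic position
B3: 3×12 + 11 = 47
E6: 6×12 + 4 = 76
Difference = 76 - 47 = 29
= 29 semitones


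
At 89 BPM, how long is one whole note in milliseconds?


One quarter-note beat = 60000 / BPM = 60000 / 89 ms
Whole note = 4 × quarter note
Duration = 4 × 60000 / 89 = 240000 / 89
= 2696.6 ms


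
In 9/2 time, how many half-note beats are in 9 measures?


Step by step:
Time signature 9/2: the bottom number 2 means the half note gets one count
The top number 9 means 9 half-note beats per measure
Total = 9 × 9 measures
= 81 half-note beats


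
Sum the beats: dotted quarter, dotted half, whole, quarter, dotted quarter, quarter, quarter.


Step by step:
Beat values:
  dotted quarter = 1.5 beats
  dotted half = 3 beats
  whole = 4 beats
  quarter = 1 beat
  dotted quarter = 1.5 beats
  quarter = 1 beat
  quarter = 1 beat
Sum = 1.5 + 3 + 4 + 1 + 1.5 + 1 + 1
= 13 beats


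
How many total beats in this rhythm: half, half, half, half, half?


Beat values:
  half = 2 beats
  half = 2 beats
  half = 2 beats
  half = 2 beats
  half = 2 beats
Sum = 2 + 2 + 2 + 2 + 2
= 10 beats


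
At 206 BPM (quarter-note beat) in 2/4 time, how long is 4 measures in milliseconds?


Let's work it out.
Quarter-note beat duration = 60000 / 206 ms
Beats per measure (2/4) = 2
One measure = 2 × 60000 / 206 = 120000 / 206 ms
4 measures = 4 × 120000 / 206 = 480000 / 206
= 2330.1 ms


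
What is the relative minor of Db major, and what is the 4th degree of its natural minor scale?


Step by step:
The relative minor shares the major's key signature and starts on its 6th degree
6th degree = a major 6th above the tonic; a major 6th above Db is Bb
→ relative minor of Db major is Bb minor
Bb natural minor scale: Bb C Db Eb F Gb Ab
= Bb minor; 4th degree = Eb


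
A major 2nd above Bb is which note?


A 2nd spans 2 letter names, so from B we land on C
A major 2nd = 2 semitones above Bb
Spell C at that pitch: C
= C


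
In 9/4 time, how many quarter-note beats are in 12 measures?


Step by step:
Time signature 9/4: the bottom number 4 means the quarter note gets one count
The top number 9 means 9 quarter-note beats per measure
Total = 9 × 12 measures
= 108 quarter-note beats


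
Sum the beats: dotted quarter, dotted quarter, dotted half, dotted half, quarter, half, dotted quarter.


Beat values:
  dotted quarter = 1.5 beats
  dotted quarter = 1.5 beats
  dotted half = 3 beats
  dotted half = 3 beats
  quarter = 1 beat
  half = 2 beats
  dotted quarter = 1.5 beats
Sum = 1.5 + 1.5 + 3 + 3 + 1 + 2 + 1.5
= 13.5 beats


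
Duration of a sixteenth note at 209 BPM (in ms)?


Solution.
One quarter-note beat = 60000 / BPM = 60000 / 209 ms
Sixteenth note = 1/4 × quarter note
Duration = 1/4 × 60000 / 209 = 15000 / 209
= 71.8 ms


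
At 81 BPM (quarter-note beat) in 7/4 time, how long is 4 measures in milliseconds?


Quarter-note beat duration = 60000 / 81 ms
Beats per measure (7/4) = 7
One measure = 7 × 60000 / 81 = 420000 / 81 ms
4 measures = 4 × 420000 / 81 = 1680000 / 81
= 20740.7 ms


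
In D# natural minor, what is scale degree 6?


Working:
Natural minor scale pattern: W-H-W-W-H-W-W (2-1-2-2-1-2-2 semitones)
Starting from D#:
  D# + 2 semitones → E#
  E# + 1 semitone → F#
  F# + 2 semitones → G#
  G# + 2 semitones → A#
  A# + 1 semitone → B
  B + 2 semitones → C#
  C# + 2 semitones → D#
Scale: D# E# F# G# A# B C#
Degree 6 = B


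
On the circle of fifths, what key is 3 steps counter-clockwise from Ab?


Working:
Each counter-clockwise step moves down a perfect 5th (= up a perfect 4th)
From Ab: Ab → Db → F#/Gb → B
= B


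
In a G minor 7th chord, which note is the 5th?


Minor 7th chord = root + minor 3rd + perfect 5th + minor 7th
Seventh chords stack in thirds, so the letter names are G-B-D-F
Root: G
Minor 3rd above G: Bb
Perfect 5th above G: D
Minor 7th above G: F
The 5th = D


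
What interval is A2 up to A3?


Working:
Letter names: A → A spans 8 letter names → an octave
Semitones: A2 → A3 = 12 half-steps
An octave of 12 semitones is a perfect octave
= perfect octave


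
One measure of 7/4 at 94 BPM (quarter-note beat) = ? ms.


Quarter-note beat duration = 60000 / 94 ms
Beats per measure (7/4) = 7
One measure = 7 × 60000 / 94 = 420000 / 94 ms
= 4468.1 ms


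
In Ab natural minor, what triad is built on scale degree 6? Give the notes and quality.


Ab natural minor scale: Ab Bb Cb Db Eb Fb Gb
Diatonic triad on degree 6 stacks scale notes 6, 1, 3: Fb Ab Cb
Fb→Ab = 4 semitones; Fb→Cb = 7 semitones → major triad
= Fb Ab Cb (major)


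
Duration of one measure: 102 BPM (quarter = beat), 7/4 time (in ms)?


Reasoning:
Quarter-note beat duration = 60000 / 102 ms
Beats per measure (7/4) = 7
One measure = 7 × 60000 / 102 = 420000 / 102 ms
= 4117.6 ms


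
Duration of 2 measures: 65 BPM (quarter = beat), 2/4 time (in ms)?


Reasoning:
Quarter-note beat duration = 60000 / 65 ms
Beats per measure (2/4) = 2
One measure = 2 × 60000 / 65 = 120000 / 65 ms
2 measures = 2 × 120000 / 65 = 240000 / 65
= 3692.3 ms


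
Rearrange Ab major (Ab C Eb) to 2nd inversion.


Root position: Ab C Eb
2nd inversion: move root and 3rd up an octave
Bass note: Eb
Notes (bottom to top) = Eb Ab C


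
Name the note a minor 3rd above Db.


Reasoning:
A 3rd spans 3 letter names, so from D we land on F
A minor 3rd = 3 semitones above Db
Spell F at that pitch: Fb
= Fb


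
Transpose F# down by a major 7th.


Reasoning:
major 7th: 7 letter names, 11 semitones
Letter: F - 6 → G
Pitch: F# - 11 semitones, spelled as a G → G
= G


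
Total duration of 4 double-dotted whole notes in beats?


Base whole note = 4 beats
Dot 1 adds half the previous value: +2
Dot 2 adds half the previous value: +1
One double-dotted whole = 4 + 2 + 1 = 7
4 of them = 4 × 7 = 28
= 28 beats


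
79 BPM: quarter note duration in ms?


Working:
One quarter-note beat = 60000 / BPM = 60000 / 79 ms
Duration = 60000 / 79
= 759.5 ms


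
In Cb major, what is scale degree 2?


Reasoning:
Major scale pattern: W-W-H-W-W-W-H (2-2-1-2-2-2-1 semitones)
Starting from Cb:
  Cb + 2 semitones → Db
  Db + 2 semitones → Eb
  Eb + 1 semitone → Fb
  Fb + 2 semitones → Gb
  Gb + 2 semitones → Ab
  Ab + 2 semitones → Bb
  Bb + 1 semitone → Cb
Scale: Cb Db Eb Fb Gb Ab Bb
Degree 2 = Db


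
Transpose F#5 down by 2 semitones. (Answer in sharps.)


Step by step:
F#5: chromatic position 6 in octave 5 → absolute = 5×12 + 6 = 66
Transpose down 2: 66 - 2 = 64
64 = 5×12 + 4 → E in octave 5
Result = E5


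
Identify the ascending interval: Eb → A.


Working:
Letter names: E → A spans 4 letter names → a 4th
Semitones: Eb → A = 6 half-steps
A 4th of 6 semitones is an augmented 4th
= augmented 4th


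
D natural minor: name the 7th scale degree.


Natural minor scale pattern: W-H-W-W-H-W-W (2-1-2-2-1-2-2 semitones)
Starting from D:
  D + 2 semitones → E
  E + 1 semitone → F
  F + 2 semitones → G
  G + 2 semitones → A
  A + 1 semitone → Bb
  Bb + 2 semitones → C
  C + 2 semitones → D
Scale: D E F G A Bb C
Degree 7 = C


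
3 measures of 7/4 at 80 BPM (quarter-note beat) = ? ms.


Quarter-note beat duration = 60000 / 80 ms
Beats per measure (7/4) = 7
One measure = 7 × 60000 / 80 = 420000 / 80 ms
3 measures = 3 × 420000 / 80 = 1260000 / 80
= 15750.0 ms


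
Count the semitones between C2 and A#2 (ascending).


Let's work it out.
Absolute semitone position = octave×12 + chromatic position
C2: 2×12 + 0 = 24
A#2: 2×12 + 10 = 34
Difference = 34 - 24 = 10
= 10 semitones


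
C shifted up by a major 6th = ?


Step by step:
major 6th: 6 letter names, 9 semitones
Letter: C + 5 → A
Pitch: C + 9 semitones, spelled as an A → A
= A


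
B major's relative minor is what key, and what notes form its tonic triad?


Let's work it out.
The relative minor shares the major's key signature and starts on its 6th degree
6th degree = a major 6th above the tonic; a major 6th above B is G#
→ relative minor of B major is G# minor
Tonic triad of G# minor = root + minor 3rd + perfect 5th = G# B D#
= G# minor; triad = G# B D#


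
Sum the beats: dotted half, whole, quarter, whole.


Reasoning:
Beat values:
  dotted half = 3 beats
  whole = 4 beats
  quarter = 1 beat
  whole = 4 beats
Sum = 3 + 4 + 1 + 4
= 12 beats


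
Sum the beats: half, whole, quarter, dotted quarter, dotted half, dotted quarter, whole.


Let's work it out.
Beat values:
  half = 2 beats
  whole = 4 beats
  quarter = 1 beat
  dotted quarter = 1.5 beats
  dotted half = 3 beats
  dotted quarter = 1.5 beats
  whole = 4 beats
Sum = 2 + 4 + 1 + 1.5 + 3 + 1.5 + 4
= 17 beats


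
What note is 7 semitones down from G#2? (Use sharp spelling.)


Let's work it out.
G#2: chromatic position 8 in octave 2 → absolute = 2×12 + 8 = 32
Transpose down 7: 32 - 7 = 25
25 = 2×12 + 1 → C# in octave 2
Result = C#2


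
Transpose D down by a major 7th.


Solution.
major 7th: 7 letter names, 11 semitones
Letter: D - 6 → E
Pitch: D - 11 semitones, spelled as an E → Eb
= Eb


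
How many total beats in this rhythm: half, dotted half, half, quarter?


Step by step:
Beat values:
  half = 2 beats
  dotted half = 3 beats
  half = 2 beats
  quarter = 1 beat
Sum = 2 + 3 + 2 + 1
= 8 beats


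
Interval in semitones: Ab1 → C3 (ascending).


Solution.
Absolute semitone position = octave×12 + chromatic position
Ab1: 1×12 + 8 = 20
C3: 3×12 + 0 = 36
Difference = 36 - 20 = 16
= 16 semitones


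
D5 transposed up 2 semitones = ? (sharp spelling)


Reasoning:
D5: chromatic position 2 in octave 5 → absolute = 5×12 + 2 = 62
Transpose up 2: 62 + 2 = 64
64 = 5×12 + 4 → E in octave 5
Result = E5


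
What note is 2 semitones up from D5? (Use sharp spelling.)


Solution.
D5: chromatic position 2 in octave 5 → absolute = 5×12 + 2 = 62
Transpose up 2: 62 + 2 = 64
64 = 5×12 + 4 → E in octave 5
Result = E5


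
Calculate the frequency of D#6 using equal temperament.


Working:
f = 440 × 2^(n/12) where n = semitones from A4
D#6: 18 semitones from A4
f = 440 × 2^(18/12)
f = 1244.51 Hz


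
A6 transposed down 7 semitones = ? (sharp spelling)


Reasoning:
A6: chromatic position 9 in octave 6 → absolute = 6×12 + 9 = 81
Transpose down 7: 81 - 7 = 74
74 = 6×12 + 2 → D in octave 6
Result = D6


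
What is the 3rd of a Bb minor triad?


Minor triad = root + minor 3rd (3 semitones) + perfect 5th (7 semitones)
A triad on Bb stacks thirds, so the chord tones use letter names B-D-F
Root: Bb
Minor 3rd above Bb: Db
Perfect 5th above Bb: F
The 3rd = Db


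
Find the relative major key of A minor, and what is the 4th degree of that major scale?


Solution.
The relative major shares the key signature and is a minor 3rd above the minor tonic
A minor 3rd above A is C
→ relative major of A minor is C major
C major scale: C D E F G A B
= C major; 4th degree = F


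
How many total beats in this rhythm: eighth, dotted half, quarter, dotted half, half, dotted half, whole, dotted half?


Reasoning:
Beat values:
  eighth = 0.5 beats
  dotted half = 3 beats
  quarter = 1 beat
  dotted half = 3 beats
  half = 2 beats
  dotted half = 3 beats
  whole = 4 beats
  dotted half = 3 beats
Sum = 0.5 + 3 + 1 + 3 + 2 + 3 + 4 + 3
= 19.5 beats


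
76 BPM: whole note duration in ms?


Let's work it out.
One quarter-note beat = 60000 / BPM = 60000 / 76 ms
Whole note = 4 × quarter note
Duration = 4 × 60000 / 76 = 240000 / 76
= 3157.9 ms


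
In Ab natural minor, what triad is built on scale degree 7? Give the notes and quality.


Ab natural minor scale: Ab Bb Cb Db Eb Fb Gb
Diatonic triad on degree 7 stacks scale notes 7, 2, 4: Gb Bb Db
Gb→Bb = 4 semitones; Gb→Db = 7 semitones → major triad
= Gb Bb Db (major)


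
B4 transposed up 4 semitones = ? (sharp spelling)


Let's work it out.
B4: chromatic position 11 in octave 4 → absolute = 4×12 + 11 = 59
Transpose up 4: 59 + 4 = 63
63 = 5×12 + 3 → D# in octave 5
Result = D#5


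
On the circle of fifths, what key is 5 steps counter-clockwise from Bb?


Reasoning:
Each counter-clockwise step moves down a perfect 5th (= up a perfect 4th)
From Bb: Bb → Eb → Ab → Db → F#/Gb → B
= B


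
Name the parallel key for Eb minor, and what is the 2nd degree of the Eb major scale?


Solution.
Parallel keys share the same tonic but differ in mode
Eb minor → parallel is Eb major
Eb major scale: Eb F G Ab Bb C D
= Eb major; 2nd degree = F


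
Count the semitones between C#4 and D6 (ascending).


Working:
Absolute semitone position = octave×12 + chromatic position
C#4: 4×12 + 1 = 49
D6: 6×12 + 2 = 74
Difference = 74 - 49 = 25
= 25 semitones


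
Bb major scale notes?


Reasoning:
Major scale pattern: W-W-H-W-W-W-H (2-2-1-2-2-2-1 semitones)
Starting from Bb:
  Bb + 2 semitones → C
  C + 2 semitones → D
  D + 1 semitone → Eb
  Eb + 2 semitones → F
  F + 2 semitones → G
  G + 2 semitones → A
  A + 1 semitone → Bb
Scale = Bb C D Eb F G A


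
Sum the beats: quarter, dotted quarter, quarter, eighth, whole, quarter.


Solution.
Beat values:
  quarter = 1 beat
  dotted quarter = 1.5 beats
  quarter = 1 beat
  eighth = 0.5 beats
  whole = 4 beats
  quarter = 1 beat
Sum = 1 + 1.5 + 1 + 0.5 + 4 + 1
= 9 beats


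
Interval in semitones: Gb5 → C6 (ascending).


Absolute semitone position = octave×12 + chromatic position
Gb5: 5×12 + 6 = 66
C6: 6×12 + 0 = 72
Difference = 72 - 66 = 6
= 6 semitones


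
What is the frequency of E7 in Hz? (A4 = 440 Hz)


Let's work it out.
f = 440 × 2^(n/12) where n = semitones from A4
E7: 31 semitones from A4
f = 440 × 2^(31/12)
f = 2637.02 Hz


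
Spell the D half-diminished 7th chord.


Solution.
Half-diminished 7th chord = root + minor 3rd + diminished 5th + minor 7th
Seventh chords stack in thirds, so the letter names are D-F-A-C
Root: D
Minor 3rd above D: F
Diminished 5th above D: Ab
Minor 7th above D: C
Chord = D F Ab C


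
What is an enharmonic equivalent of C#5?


Solution.
Enharmonic notes sound the same pitch but are spelled with different letter names
C# and Db name the same pitch class
= Db5


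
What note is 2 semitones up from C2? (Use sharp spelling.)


Reasoning:
C2: chromatic position 0 in octave 2 → absolute = 2×12 + 0 = 24
Transpose up 2: 24 + 2 = 26
26 = 2×12 + 2 → D in octave 2
Result = D2


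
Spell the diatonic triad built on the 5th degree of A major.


Step by step:
A major scale: A B C# D E F# G#
Diatonic triad on degree 5 stacks scale notes 5, 7, 2: E G# B
E→G# = 4 semitones; E→B = 7 semitones → major triad
= E G# B (major)


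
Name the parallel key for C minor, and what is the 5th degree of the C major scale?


Reasoning:
Parallel keys share the same tonic but differ in mode
C minor → parallel is C major
C major scale: C D E F G A B
= C major; 5th degree = G


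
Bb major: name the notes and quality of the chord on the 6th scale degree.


Step by step:
Bb major scale: Bb C D Eb F G A
Diatonic triad on degree 6 stacks scale notes 6, 1, 3: G Bb D
G→Bb = 3 semitones; G→D = 7 semitones → minor triad
= G Bb D (minor)


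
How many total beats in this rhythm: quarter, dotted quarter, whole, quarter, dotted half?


Beat values:
  quarter = 1 beat
  dotted quarter = 1.5 beats
  whole = 4 beats
  quarter = 1 beat
  dotted half = 3 beats
Sum = 1 + 1.5 + 4 + 1 + 3
= 10.5 beats


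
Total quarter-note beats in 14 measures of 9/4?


Reasoning:
Time signature 9/4: the bottom number 4 means the quarter note gets one count
The top number 9 means 9 quarter-note beats per measure
Total = 9 × 14 measures
= 126 quarter-note beats


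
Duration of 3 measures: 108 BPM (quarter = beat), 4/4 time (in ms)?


Working:
Quarter-note beat duration = 60000 / 108 ms
Beats per measure (4/4) = 4
One measure = 4 × 60000 / 108 = 240000 / 108 ms
3 measures = 3 × 240000 / 108 = 720000 / 108
= 6666.7 ms


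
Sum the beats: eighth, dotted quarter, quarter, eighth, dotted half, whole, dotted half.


Working:
Beat values:
  eighth = 0.5 beats
  dotted quarter = 1.5 beats
  quarter = 1 beat
  eighth = 0.5 beats
  dotted half = 3 beats
  whole = 4 beats
  dotted half = 3 beats
Sum = 0.5 + 1.5 + 1 + 0.5 + 3 + 4 + 3
= 13.5 beats


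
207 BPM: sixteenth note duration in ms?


Working:
One quarter-note beat = 60000 / BPM = 60000 / 207 ms
Sixteenth note = 1/4 × quarter note
Duration = 1/4 × 60000 / 207 = 15000 / 207
= 72.5 ms


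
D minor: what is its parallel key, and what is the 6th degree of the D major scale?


Solution.
Parallel keys share the same tonic but differ in mode
D minor → parallel is D major
D major scale: D E F# G A B C#
= D major; 6th degree = B


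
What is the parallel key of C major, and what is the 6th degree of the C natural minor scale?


Parallel keys share the same tonic but differ in mode
C major → parallel is C minor
C natural minor scale: C D Eb F G Ab Bb
= C minor; 6th degree = Ab


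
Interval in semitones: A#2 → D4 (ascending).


Let's work it out.
Absolute semitone position = octave×12 + chromatic position
A#2: 2×12 + 10 = 34
D4: 4×12 + 2 = 50
Difference = 50 - 34 = 16
= 16 semitones


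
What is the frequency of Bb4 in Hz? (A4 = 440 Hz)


Step by step:
f = 440 × 2^(n/12) where n = semitones from A4
Bb4: 1 semitones from A4
f = 440 × 2^(1/12)
f = 466.16 Hz


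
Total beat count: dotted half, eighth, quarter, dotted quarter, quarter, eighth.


Step by step:
Beat values:
  dotted half = 3 beats
  eighth = 0.5 beats
  quarter = 1 beat
  dotted quarter = 1.5 beats
  quarter = 1 beat
  eighth = 0.5 beats
Sum = 3 + 0.5 + 1 + 1.5 + 1 + 0.5
= 7.5 beats


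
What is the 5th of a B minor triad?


Step by step:
Minor triad = root + minor 3rd (3 semitones) + perfect 5th (7 semitones)
A triad on B stacks thirds, so the chord tones use letter names B-D-F
Root: B
Minor 3rd above B: D
Perfect 5th above B: F#
The 5th = F#


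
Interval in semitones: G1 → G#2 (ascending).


Let's work it out.
Absolute semitone position = octave×12 + chromatic position
G1: 1×12 + 7 = 19
G#2: 2×12 + 8 = 32
Difference = 32 - 19 = 13
= 13 semitones


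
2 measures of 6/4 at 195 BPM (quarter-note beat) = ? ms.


Step by step:
Quarter-note beat duration = 60000 / 195 ms
Beats per measure (6/4) = 6
One measure = 6 × 60000 / 195 = 360000 / 195 ms
2 measures = 2 × 360000 / 195 = 720000 / 195
= 3692.3 ms


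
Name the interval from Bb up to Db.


Reasoning:
Letter names: B → D spans 3 letter names → a 3rd
Semitones: Bb → Db = 3 half-steps
A 3rd of 3 semitones is a minor 3rd
= minor 3rd


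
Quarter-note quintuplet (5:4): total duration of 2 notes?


Quintuplet: 5 notes occupy the space of 4 quarter notes
Space = 4 × 1 = 4 beats
Each quintuplet note = 4 / 5 = 4/5 beats
2 notes = 2 × 4/5 = 8/5
= 8/5 beats


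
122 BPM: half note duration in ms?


One quarter-note beat = 60000 / BPM = 60000 / 122 ms
Half note = 2 × quarter note
Duration = 2 × 60000 / 122 = 120000 / 122
= 983.6 ms


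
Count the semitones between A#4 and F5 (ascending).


Absolute semitone position = octave×12 + chromatic position
A#4: 4×12 + 10 = 58
F5: 5×12 + 5 = 65
Difference = 65 - 58 = 7
= 7 semitones


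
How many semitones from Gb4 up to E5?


Working:
Absolute semitone position = octave×12 + chromatic position
Gb4: 4×12 + 6 = 54
E5: 5×12 + 4 = 64
Difference = 64 - 54 = 10
= 10 semitones


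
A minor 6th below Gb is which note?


Reasoning:
A 6th spans 6 letter names, so from G we land on B
A minor 6th = 8 semitones below Gb
Spell B at that pitch: Bb
= Bb


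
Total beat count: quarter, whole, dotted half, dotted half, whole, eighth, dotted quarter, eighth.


Working:
Beat values:
  quarter = 1 beat
  whole = 4 beats
  dotted half = 3 beats
  dotted half = 3 beats
  whole = 4 beats
  eighth = 0.5 beats
  dotted quarter = 1.5 beats
  eighth = 0.5 beats
Sum = 1 + 4 + 3 + 3 + 4 + 0.5 + 1.5 + 0.5
= 17.5 beats


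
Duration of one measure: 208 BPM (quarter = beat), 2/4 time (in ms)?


Quarter-note beat duration = 60000 / 208 ms
Beats per measure (2/4) = 2
One measure = 2 × 60000 / 208 = 120000 / 208 ms
= 576.9 ms


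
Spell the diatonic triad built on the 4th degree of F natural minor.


Reasoning:
F natural minor scale: F G Ab Bb C Db Eb
Diatonic triad on degree 4 stacks scale notes 4, 6, 1: Bb Db F
Bb→Db = 3 semitones; Bb→F = 7 semitones → minor triad
= Bb Db F (minor)


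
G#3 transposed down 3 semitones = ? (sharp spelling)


Reasoning:
G#3: chromatic position 8 in octave 3 → absolute = 3×12 + 8 = 44
Transpose down 3: 44 - 3 = 41
41 = 3×12 + 5 → F in octave 3
Result = F3


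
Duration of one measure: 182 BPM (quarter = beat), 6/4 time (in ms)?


Working:
Quarter-note beat duration = 60000 / 182 ms
Beats per measure (6/4) = 6
One measure = 6 × 60000 / 182 = 360000 / 182 ms
= 1978.0 ms


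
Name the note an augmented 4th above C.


Step by step:
A 4th spans 4 letter names, so from C we land on F
An augmented 4th = 6 semitones above C
Spell F at that pitch: F#
= F#


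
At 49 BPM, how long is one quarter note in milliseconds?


One quarter-note beat = 60000 / BPM = 60000 / 49 ms
Duration = 60000 / 49
= 1224.5 ms


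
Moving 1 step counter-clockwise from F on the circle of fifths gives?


Solution.
Each counter-clockwise step moves down a perfect 5th (= up a perfect 4th)
From F: F → Bb
= Bb


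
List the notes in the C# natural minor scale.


Let's work it out.
Natural minor scale pattern: W-H-W-W-H-W-W (2-1-2-2-1-2-2 semitones)
Starting from C#:
  C# + 2 semitones → D#
  D# + 1 semitone → E
  E + 2 semitones → F#
  F# + 2 semitones → G#
  G# + 1 semitone → A
  A + 2 semitones → B
  B + 2 semitones → C#
Scale = C# D# E F# G# A B


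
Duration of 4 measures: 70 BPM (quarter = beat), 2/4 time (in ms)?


Working:
Quarter-note beat duration = 60000 / 70 ms
Beats per measure (2/4) = 2
One measure = 2 × 60000 / 70 = 120000 / 70 ms
4 measures = 4 × 120000 / 70 = 480000 / 70
= 6857.1 ms


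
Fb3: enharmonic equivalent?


Enharmonic notes sound the same pitch but are spelled with different letter names
Fb and E name the same pitch class
= E3


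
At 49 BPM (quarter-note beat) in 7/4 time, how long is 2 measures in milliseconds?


Quarter-note beat duration = 60000 / 49 ms
Beats per measure (7/4) = 7
One measure = 7 × 60000 / 49 = 420000 / 49 ms
2 measures = 2 × 420000 / 49 = 840000 / 49
= 17142.9 ms


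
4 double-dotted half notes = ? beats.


Reasoning:
Base half note = 2 beats
Dot 1 adds half the previous value: +1
Dot 2 adds half the previous value: +1/2
One double-dotted half = 2 + 1 + 1/2 = 7/2
4 of them = 4 × 7/2 = 14
= 14 beats


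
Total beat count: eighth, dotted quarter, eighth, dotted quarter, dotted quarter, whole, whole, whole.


Beat values:
  eighth = 0.5 beats
  dotted quarter = 1.5 beats
  eighth = 0.5 beats
  dotted quarter = 1.5 beats
  dotted quarter = 1.5 beats
  whole = 4 beats
  whole = 4 beats
  whole = 4 beats
Sum = 0.5 + 1.5 + 0.5 + 1.5 + 1.5 + 4 + 4 + 4
= 17.5 beats


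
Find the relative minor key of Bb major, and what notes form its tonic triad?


Let's work it out.
The relative minor shares the major's key signature and starts on its 6th degree
6th degree = a major 6th above the tonic; a major 6th above Bb is G
→ relative minor of Bb major is G minor
Tonic triad of G minor = root + minor 3rd + perfect 5th = G Bb D
= G minor; triad = G Bb D


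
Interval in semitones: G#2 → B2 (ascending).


Absolute semitone position = octave×12 + chromatic position
G#2: 2×12 + 8 = 32
B2: 2×12 + 11 = 35
Difference = 35 - 32 = 3
= 3 semitones


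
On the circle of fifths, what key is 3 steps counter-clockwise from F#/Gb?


Step by step:
Each counter-clockwise step moves down a perfect 5th (= up a perfect 4th)
From F#/Gb: F#/Gb → B → E → A
= A


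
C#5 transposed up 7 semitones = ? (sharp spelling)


C#5: chromatic position 1 in octave 5 → absolute = 5×12 + 1 = 61
Transpose up 7: 61 + 7 = 68
68 = 5×12 + 8 → G# in octave 5
Result = G#5


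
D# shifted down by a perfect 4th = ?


perfect 4th: 4 letter names, 5 semitones
Letter: D - 3 → A
Pitch: D# - 5 semitones, spelled as an A → A#
= A#


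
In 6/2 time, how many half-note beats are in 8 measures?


Step by step:
Time signature 6/2: the bottom number 2 means the half note gets one count
The top number 6 means 6 half-note beats per measure
Total = 6 × 8 measures
= 48 half-note beats


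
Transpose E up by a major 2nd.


Let's work it out.
major 2nd: 2 letter names, 2 semitones
Letter: E + 1 → F
Pitch: E + 2 semitones, spelled as an F → F#
= F#


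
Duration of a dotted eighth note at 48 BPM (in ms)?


Reasoning:
One quarter-note beat = 60000 / BPM = 60000 / 48 ms
Dotted eighth note = 3/4 × quarter note
Duration = 3/4 × 60000 / 48 = 45000 / 48
= 937.5 ms


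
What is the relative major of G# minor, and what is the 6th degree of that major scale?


Step by step:
The relative major shares the key signature and is a minor 3rd above the minor tonic
A minor 3rd above G# is B
→ relative major of G# minor is B major
B major scale: B C# D# E F# G# A#
= B major; 6th degree = G#


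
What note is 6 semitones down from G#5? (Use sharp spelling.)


Step by step:
G#5: chromatic position 8 in octave 5 → absolute = 5×12 + 8 = 68
Transpose down 6: 68 - 6 = 62
62 = 5×12 + 2 → D in octave 5
Result = D5


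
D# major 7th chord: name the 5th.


Reasoning:
Major 7th chord = root + major 3rd + perfect 5th + major 7th
Seventh chords stack in thirds, so the letter names are D-F-A-C
Root: D#
Major 3rd above D#: F##
Perfect 5th above D#: A#
Major 7th above D#: C##
The 5th = A#


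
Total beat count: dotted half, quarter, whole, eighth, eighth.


Working:
Beat values:
  dotted half = 3 beats
  quarter = 1 beat
  whole = 4 beats
  eighth = 0.5 beats
  eighth = 0.5 beats
Sum = 3 + 1 + 4 + 0.5 + 0.5
= 9 beats


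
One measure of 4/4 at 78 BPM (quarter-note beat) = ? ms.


Working:
Quarter-note beat duration = 60000 / 78 ms
Beats per measure (4/4) = 4
One measure = 4 × 60000 / 78 = 240000 / 78 ms
= 3076.9 ms


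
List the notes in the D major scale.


Step by step:
Major scale pattern: W-W-H-W-W-W-H (2-2-1-2-2-2-1 semitones)
Starting from D:
  D + 2 semitones → E
  E + 2 semitones → F#
  F# + 1 semitone → G
  G + 2 semitones → A
  A + 2 semitones → B
  B + 2 semitones → C#
  C# + 1 semitone → D
Scale = D E F# G A B C#


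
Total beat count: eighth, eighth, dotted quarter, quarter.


Beat values:
  eighth = 0.5 beats
  eighth = 0.5 beats
  dotted quarter = 1.5 beats
  quarter = 1 beat
Sum = 0.5 + 0.5 + 1.5 + 1
= 3.5 beats


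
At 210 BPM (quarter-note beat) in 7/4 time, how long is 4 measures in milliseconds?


Working:
Quarter-note beat duration = 60000 / 210 ms
Beats per measure (7/4) = 7
One measure = 7 × 60000 / 210 = 420000 / 210 ms
4 measures = 4 × 420000 / 210 = 1680000 / 210
= 8000.0 ms


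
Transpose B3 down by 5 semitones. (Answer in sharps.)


B3: chromatic position 11 in octave 3 → absolute = 3×12 + 11 = 47
Transpose down 5: 47 - 5 = 42
42 = 3×12 + 6 → F# in octave 3
Result = F#3


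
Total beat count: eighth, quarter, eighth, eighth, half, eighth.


Working:
Beat values:
  eighth = 0.5 beats
  quarter = 1 beat
  eighth = 0.5 beats
  eighth = 0.5 beats
  half = 2 beats
  eighth = 0.5 beats
Sum = 0.5 + 1 + 0.5 + 0.5 + 2 + 0.5
= 5 beats


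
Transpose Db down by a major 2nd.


major 2nd: 2 letter names, 2 semitones
Letter: D - 1 → C
Pitch: Db - 2 semitones, spelled as a C → Cb
= Cb


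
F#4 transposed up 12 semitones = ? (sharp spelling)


Solution.
F#4: chromatic position 6 in octave 4 → absolute = 4×12 + 6 = 54
Transpose up 12: 54 + 12 = 66
66 = 5×12 + 6 → F# in octave 5
Result = F#5


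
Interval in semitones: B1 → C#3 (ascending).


Let's work it out.
Absolute semitone position = octave×12 + chromatic position
B1: 1×12 + 11 = 23
C#3: 3×12 + 1 = 37
Difference = 37 - 23 = 14
= 14 semitones


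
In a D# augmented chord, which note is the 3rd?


Reasoning:
Augmented triad = root + major 3rd (4 semitones) + augmented 5th (8 semitones)
A triad on D# stacks thirds, so the chord tones use letter names D-F-A
Root: D#
Major 3rd above D#: F##
Augmented 5th above D#: A##
The 3rd = F##


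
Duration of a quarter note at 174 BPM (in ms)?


Let's work it out.
One quarter-note beat = 60000 / BPM = 60000 / 174 ms
Duration = 60000 / 174
= 344.8 ms


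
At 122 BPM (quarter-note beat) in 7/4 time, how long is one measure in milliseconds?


Quarter-note beat duration = 60000 / 122 ms
Beats per measure (7/4) = 7
One measure = 7 × 60000 / 122 = 420000 / 122 ms
= 3442.6 ms


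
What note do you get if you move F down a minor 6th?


Let's work it out.
minor 6th: 6 letter names, 8 semitones
Letter: F - 5 → A
Pitch: F - 8 semitones, spelled as an A → A
= A


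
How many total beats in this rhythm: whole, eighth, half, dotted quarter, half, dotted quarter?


Reasoning:
Beat values:
  whole = 4 beats
  eighth = 0.5 beats
  half = 2 beats
  dotted quarter = 1.5 beats
  half = 2 beats
  dotted quarter = 1.5 beats
Sum = 4 + 0.5 + 2 + 1.5 + 2 + 1.5
= 11.5 beats


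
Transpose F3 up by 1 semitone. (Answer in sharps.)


Solution.
F3: chromatic position 5 in octave 3 → absolute = 3×12 + 5 = 41
Transpose up 1: 41 + 1 = 42
42 = 3×12 + 6 → F# in octave 3
Result = F#3


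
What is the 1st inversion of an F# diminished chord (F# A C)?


Root position: F# A C
1st inversion: move root up an octave
Bass note: A
Notes (bottom to top) = A C F#


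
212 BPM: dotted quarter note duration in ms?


Let's work it out.
One quarter-note beat = 60000 / BPM = 60000 / 212 ms
Dotted quarter note = 3/2 × quarter note
Duration = 3/2 × 60000 / 212 = 90000 / 212
= 424.5 ms


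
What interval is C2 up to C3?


Let's work it out.
Letter names: C → C spans 8 letter names → an octave
Semitones: C2 → C3 = 12 half-steps
An octave of 12 semitones is a perfect octave
= perfect octave


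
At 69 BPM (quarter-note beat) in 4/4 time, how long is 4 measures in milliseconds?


Solution.
Quarter-note beat duration = 60000 / 69 ms
Beats per measure (4/4) = 4
One measure = 4 × 60000 / 69 = 240000 / 69 ms
4 measures = 4 × 240000 / 69 = 960000 / 69
= 13913.0 ms


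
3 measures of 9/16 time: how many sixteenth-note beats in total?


Let's work it out.
Time signature 9/16: the bottom number 16 means the sixteenth note gets one count
The top number 9 means 9 sixteenth-note beats per measure
Total = 9 × 3 measures
= 27 sixteenth-note beats


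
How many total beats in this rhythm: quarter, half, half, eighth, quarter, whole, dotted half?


Working:
Beat values:
  quarter = 1 beat
  half = 2 beats
  half = 2 beats
  eighth = 0.5 beats
  quarter = 1 beat
  whole = 4 beats
  dotted half = 3 beats
Sum = 1 + 2 + 2 + 0.5 + 1 + 4 + 3
= 13.5 beats


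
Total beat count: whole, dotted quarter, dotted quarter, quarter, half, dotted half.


Solution.
Beat values:
  whole = 4 beats
  dotted quarter = 1.5 beats
  dotted quarter = 1.5 beats
  quarter = 1 beat
  half = 2 beats
  dotted half = 3 beats
Sum = 4 + 1.5 + 1.5 + 1 + 2 + 3
= 13 beats


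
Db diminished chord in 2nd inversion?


Step by step:
Root position: Db Fb Abb
2nd inversion: move root and 3rd up an octave
Bass note: Abb
Notes (bottom to top) = Abb Db Fb


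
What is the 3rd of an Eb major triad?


Major triad = root + major 3rd (4 semitones) + perfect 5th (7 semitones)
A triad on Eb stacks thirds, so the chord tones use letter names E-G-B
Root: Eb
Major 3rd above Eb: G
Perfect 5th above Eb: Bb
The 3rd = G


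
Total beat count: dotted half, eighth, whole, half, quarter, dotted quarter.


Solution.
Beat values:
  dotted half = 3 beats
  eighth = 0.5 beats
  whole = 4 beats
  half = 2 beats
  quarter = 1 beat
  dotted quarter = 1.5 beats
Sum = 3 + 0.5 + 4 + 2 + 1 + 1.5
= 12 beats


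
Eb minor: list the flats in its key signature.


Flat minor keys: A(0), D(1), G(2), C(3), F(4), Bb(5), Eb(6), Ab(7)
Eb minor has 6 flats
Order of flats: Bb Eb Ab Db Gb Cb Fb → first 6: Bb, Eb, Ab, Db, Gb, Cb
= Bb, Eb, Ab, Db, Gb, Cb


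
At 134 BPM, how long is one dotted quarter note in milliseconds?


One quarter-note beat = 60000 / BPM = 60000 / 134 ms
Dotted quarter note = 3/2 × quarter note
Duration = 3/2 × 60000 / 134 = 90000 / 134
= 671.6 ms


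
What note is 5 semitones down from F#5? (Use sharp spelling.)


Let's work it out.
F#5: chromatic position 6 in octave 5 → absolute = 5×12 + 6 = 66
Transpose down 5: 66 - 5 = 61
61 = 5×12 + 1 → C# in octave 5
Result = C#5


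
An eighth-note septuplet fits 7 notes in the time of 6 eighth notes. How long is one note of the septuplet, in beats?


Step by step:
Septuplet: 7 notes occupy the space of 6 eighth notes
Space = 6 × 1/2 = 3 beats
Each septuplet note = 3 / 7 = 3/7 beats
= 3/7 beats


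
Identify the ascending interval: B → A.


Letter names: B → A spans 7 letter names → a 7th
Semitones: B → A = 10 half-steps
A 7th of 10 semitones is a minor 7th
= minor 7th


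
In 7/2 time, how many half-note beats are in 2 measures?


Time signature 7/2: the bottom number 2 means the half note gets one count
The top number 7 means 7 half-note beats per measure
Total = 7 × 2 measures
= 14 half-note beats


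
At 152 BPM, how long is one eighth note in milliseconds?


Let's work it out.
One quarter-note beat = 60000 / BPM = 60000 / 152 ms
Eighth note = 1/2 × quarter note
Duration = 1/2 × 60000 / 152 = 30000 / 152
= 197.4 ms


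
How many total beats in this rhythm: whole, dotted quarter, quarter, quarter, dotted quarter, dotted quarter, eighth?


Reasoning:
Beat values:
  whole = 4 beats
  dotted quarter = 1.5 beats
  quarter = 1 beat
  quarter = 1 beat
  dotted quarter = 1.5 beats
  dotted quarter = 1.5 beats
  eighth = 0.5 beats
Sum = 4 + 1.5 + 1 + 1 + 1.5 + 1.5 + 0.5
= 11 beats


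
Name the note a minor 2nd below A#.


Solution.
A 2nd spans 2 letter names, so from A we land on G
A minor 2nd = 1 semitone below A#
Spell G at that pitch: G##
= G##


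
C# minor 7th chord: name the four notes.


Step by step:
Minor 7th chord = root + minor 3rd + perfect 5th + minor 7th
Seventh chords stack in thirds, so the letter names are C-E-G-B
Root: C#
Minor 3rd above C#: E
Perfect 5th above C#: G#
Minor 7th above C#: B
Chord = C# E G# B


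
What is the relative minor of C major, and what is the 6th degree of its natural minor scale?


The relative minor shares the major's key signature and starts on its 6th degree
6th degree = a major 6th above the tonic; a major 6th above C is A
→ relative minor of C major is A minor
A natural minor scale: A B C D E F G
= A minor; 6th degree = F


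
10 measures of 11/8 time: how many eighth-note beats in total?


Time signature 11/8: the bottom number 8 means the eighth note gets one count
The top number 11 means 11 eighth-note beats per measure
Total = 11 × 10 measures
= 110 eighth-note beats


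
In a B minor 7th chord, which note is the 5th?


Reasoning:
Minor 7th chord = root + minor 3rd + perfect 5th + minor 7th
Seventh chords stack in thirds, so the letter names are B-D-F-A
Root: B
Minor 3rd above B: D
Perfect 5th above B: F#
Minor 7th above B: A
The 5th = F#


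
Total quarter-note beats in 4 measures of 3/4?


Time signature 3/4: the bottom number 4 means the quarter note gets one count
The top number 3 means 3 quarter-note beats per measure
Total = 3 × 4 measures
= 12 quarter-note beats


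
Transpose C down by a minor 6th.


Let's work it out.
minor 6th: 6 letter names, 8 semitones
Letter: C - 5 → E
Pitch: C - 8 semitones, spelled as an E → E
= E


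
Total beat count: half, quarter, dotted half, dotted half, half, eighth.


Step by step:
Beat values:
  half = 2 beats
  quarter = 1 beat
  dotted half = 3 beats
  dotted half = 3 beats
  half = 2 beats
  eighth = 0.5 beats
Sum = 2 + 1 + 3 + 3 + 2 + 0.5
= 11.5 beats


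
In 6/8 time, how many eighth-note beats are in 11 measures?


Time signature 6/8: the bottom number 8 means the eighth note gets one count
The top number 6 means 6 eighth-note beats per measure
Total = 6 × 11 measures
= 66 eighth-note beats


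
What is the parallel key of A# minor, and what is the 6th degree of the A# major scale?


Step by step:
Parallel keys share the same tonic but differ in mode
A# minor → parallel is A# major
A# major scale: A# B# C## D# E# F## G##
= A# major; 6th degree = F##


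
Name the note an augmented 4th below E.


Let's work it out.
A 4th spans 4 letter names, so from E we land on B
An augmented 4th = 6 semitones below E
Spell B at that pitch: Bb
= Bb


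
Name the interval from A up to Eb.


Working:
Letter names: A → E spans 5 letter names → a 5th
Semitones: A → Eb = 6 half-steps
A 5th of 6 semitones is a diminished 5th
= diminished 5th
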